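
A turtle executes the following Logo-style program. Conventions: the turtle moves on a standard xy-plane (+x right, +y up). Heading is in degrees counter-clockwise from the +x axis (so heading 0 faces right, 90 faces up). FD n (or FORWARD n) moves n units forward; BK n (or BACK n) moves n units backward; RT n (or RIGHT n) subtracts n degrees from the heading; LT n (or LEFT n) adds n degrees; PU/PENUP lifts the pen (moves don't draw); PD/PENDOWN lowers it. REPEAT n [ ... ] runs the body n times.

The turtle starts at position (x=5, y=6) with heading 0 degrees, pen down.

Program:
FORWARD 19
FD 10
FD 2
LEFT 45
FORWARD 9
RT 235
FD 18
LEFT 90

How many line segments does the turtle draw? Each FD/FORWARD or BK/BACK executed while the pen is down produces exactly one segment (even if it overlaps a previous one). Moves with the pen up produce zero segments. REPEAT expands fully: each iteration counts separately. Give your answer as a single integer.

Executing turtle program step by step:
Start: pos=(5,6), heading=0, pen down
FD 19: (5,6) -> (24,6) [heading=0, draw]
FD 10: (24,6) -> (34,6) [heading=0, draw]
FD 2: (34,6) -> (36,6) [heading=0, draw]
LT 45: heading 0 -> 45
FD 9: (36,6) -> (42.364,12.364) [heading=45, draw]
RT 235: heading 45 -> 170
FD 18: (42.364,12.364) -> (24.637,15.49) [heading=170, draw]
LT 90: heading 170 -> 260
Final: pos=(24.637,15.49), heading=260, 5 segment(s) drawn
Segments drawn: 5

Answer: 5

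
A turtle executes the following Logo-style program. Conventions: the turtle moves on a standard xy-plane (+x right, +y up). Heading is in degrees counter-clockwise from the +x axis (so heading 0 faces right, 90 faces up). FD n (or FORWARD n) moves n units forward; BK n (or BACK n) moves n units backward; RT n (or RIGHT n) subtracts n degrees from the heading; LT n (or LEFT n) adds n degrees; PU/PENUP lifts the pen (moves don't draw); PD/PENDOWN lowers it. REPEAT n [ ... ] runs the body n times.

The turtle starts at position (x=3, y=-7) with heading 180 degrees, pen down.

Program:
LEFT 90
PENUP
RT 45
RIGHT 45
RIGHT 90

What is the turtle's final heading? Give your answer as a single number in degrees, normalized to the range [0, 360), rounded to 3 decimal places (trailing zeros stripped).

Executing turtle program step by step:
Start: pos=(3,-7), heading=180, pen down
LT 90: heading 180 -> 270
PU: pen up
RT 45: heading 270 -> 225
RT 45: heading 225 -> 180
RT 90: heading 180 -> 90
Final: pos=(3,-7), heading=90, 0 segment(s) drawn

Answer: 90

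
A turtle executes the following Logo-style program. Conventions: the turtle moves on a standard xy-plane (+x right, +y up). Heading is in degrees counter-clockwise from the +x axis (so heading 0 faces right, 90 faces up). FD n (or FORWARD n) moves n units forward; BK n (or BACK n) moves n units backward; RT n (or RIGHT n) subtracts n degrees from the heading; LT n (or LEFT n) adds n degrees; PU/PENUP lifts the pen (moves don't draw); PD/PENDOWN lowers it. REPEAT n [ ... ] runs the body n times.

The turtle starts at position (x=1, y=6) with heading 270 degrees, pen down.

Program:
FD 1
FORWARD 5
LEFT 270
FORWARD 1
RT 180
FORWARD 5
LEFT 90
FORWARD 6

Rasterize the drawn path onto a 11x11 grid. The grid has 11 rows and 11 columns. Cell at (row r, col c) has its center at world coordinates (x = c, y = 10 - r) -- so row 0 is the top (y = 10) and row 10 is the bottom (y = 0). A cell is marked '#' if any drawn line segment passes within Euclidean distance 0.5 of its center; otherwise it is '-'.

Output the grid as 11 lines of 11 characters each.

Segment 0: (1,6) -> (1,5)
Segment 1: (1,5) -> (1,0)
Segment 2: (1,0) -> (-0,0)
Segment 3: (-0,0) -> (5,-0)
Segment 4: (5,-0) -> (5,6)

Answer: -----------
-----------
-----------
-----------
-#---#-----
-#---#-----
-#---#-----
-#---#-----
-#---#-----
-#---#-----
######-----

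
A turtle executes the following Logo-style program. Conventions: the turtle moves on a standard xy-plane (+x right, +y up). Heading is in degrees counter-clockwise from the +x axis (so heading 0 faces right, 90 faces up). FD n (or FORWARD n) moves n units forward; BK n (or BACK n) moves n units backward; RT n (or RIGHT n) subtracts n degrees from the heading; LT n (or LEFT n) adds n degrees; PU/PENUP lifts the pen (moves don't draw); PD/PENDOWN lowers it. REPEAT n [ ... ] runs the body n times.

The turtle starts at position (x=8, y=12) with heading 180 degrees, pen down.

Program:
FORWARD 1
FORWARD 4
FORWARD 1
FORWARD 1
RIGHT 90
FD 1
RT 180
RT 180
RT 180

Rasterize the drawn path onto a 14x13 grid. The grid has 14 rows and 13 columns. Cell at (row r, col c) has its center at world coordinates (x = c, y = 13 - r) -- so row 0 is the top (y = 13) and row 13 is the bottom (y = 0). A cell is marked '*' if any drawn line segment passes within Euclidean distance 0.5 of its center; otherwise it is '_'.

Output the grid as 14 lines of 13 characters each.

Segment 0: (8,12) -> (7,12)
Segment 1: (7,12) -> (3,12)
Segment 2: (3,12) -> (2,12)
Segment 3: (2,12) -> (1,12)
Segment 4: (1,12) -> (1,13)

Answer: _*___________
_********____
_____________
_____________
_____________
_____________
_____________
_____________
_____________
_____________
_____________
_____________
_____________
_____________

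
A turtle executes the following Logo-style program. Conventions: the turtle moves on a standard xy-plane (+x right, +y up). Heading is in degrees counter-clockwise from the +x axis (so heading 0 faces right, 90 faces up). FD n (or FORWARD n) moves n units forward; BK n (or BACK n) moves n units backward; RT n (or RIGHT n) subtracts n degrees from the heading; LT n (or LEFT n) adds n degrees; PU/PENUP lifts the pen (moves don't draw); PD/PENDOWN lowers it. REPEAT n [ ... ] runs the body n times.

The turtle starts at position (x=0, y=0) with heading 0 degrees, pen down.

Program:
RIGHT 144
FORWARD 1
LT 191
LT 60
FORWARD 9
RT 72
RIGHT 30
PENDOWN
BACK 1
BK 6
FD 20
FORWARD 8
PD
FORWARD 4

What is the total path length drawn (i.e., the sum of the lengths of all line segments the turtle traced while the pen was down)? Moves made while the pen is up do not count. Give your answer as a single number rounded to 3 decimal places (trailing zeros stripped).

Executing turtle program step by step:
Start: pos=(0,0), heading=0, pen down
RT 144: heading 0 -> 216
FD 1: (0,0) -> (-0.809,-0.588) [heading=216, draw]
LT 191: heading 216 -> 47
LT 60: heading 47 -> 107
FD 9: (-0.809,-0.588) -> (-3.44,8.019) [heading=107, draw]
RT 72: heading 107 -> 35
RT 30: heading 35 -> 5
PD: pen down
BK 1: (-3.44,8.019) -> (-4.437,7.932) [heading=5, draw]
BK 6: (-4.437,7.932) -> (-10.414,7.409) [heading=5, draw]
FD 20: (-10.414,7.409) -> (9.51,9.152) [heading=5, draw]
FD 8: (9.51,9.152) -> (17.48,9.849) [heading=5, draw]
PD: pen down
FD 4: (17.48,9.849) -> (21.465,10.198) [heading=5, draw]
Final: pos=(21.465,10.198), heading=5, 7 segment(s) drawn

Segment lengths:
  seg 1: (0,0) -> (-0.809,-0.588), length = 1
  seg 2: (-0.809,-0.588) -> (-3.44,8.019), length = 9
  seg 3: (-3.44,8.019) -> (-4.437,7.932), length = 1
  seg 4: (-4.437,7.932) -> (-10.414,7.409), length = 6
  seg 5: (-10.414,7.409) -> (9.51,9.152), length = 20
  seg 6: (9.51,9.152) -> (17.48,9.849), length = 8
  seg 7: (17.48,9.849) -> (21.465,10.198), length = 4
Total = 49

Answer: 49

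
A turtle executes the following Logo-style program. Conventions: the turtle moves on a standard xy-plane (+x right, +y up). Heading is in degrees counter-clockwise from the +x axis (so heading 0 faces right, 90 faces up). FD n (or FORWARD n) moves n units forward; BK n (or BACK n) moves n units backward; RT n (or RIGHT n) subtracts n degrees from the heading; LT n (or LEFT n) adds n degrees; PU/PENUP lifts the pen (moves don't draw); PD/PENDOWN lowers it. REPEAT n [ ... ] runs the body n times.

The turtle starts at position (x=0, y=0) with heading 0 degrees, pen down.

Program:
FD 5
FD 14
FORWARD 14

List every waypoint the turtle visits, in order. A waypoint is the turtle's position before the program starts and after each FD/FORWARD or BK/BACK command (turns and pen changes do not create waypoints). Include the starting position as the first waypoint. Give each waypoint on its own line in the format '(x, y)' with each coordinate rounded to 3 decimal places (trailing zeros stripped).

Answer: (0, 0)
(5, 0)
(19, 0)
(33, 0)

Derivation:
Executing turtle program step by step:
Start: pos=(0,0), heading=0, pen down
FD 5: (0,0) -> (5,0) [heading=0, draw]
FD 14: (5,0) -> (19,0) [heading=0, draw]
FD 14: (19,0) -> (33,0) [heading=0, draw]
Final: pos=(33,0), heading=0, 3 segment(s) drawn
Waypoints (4 total):
(0, 0)
(5, 0)
(19, 0)
(33, 0)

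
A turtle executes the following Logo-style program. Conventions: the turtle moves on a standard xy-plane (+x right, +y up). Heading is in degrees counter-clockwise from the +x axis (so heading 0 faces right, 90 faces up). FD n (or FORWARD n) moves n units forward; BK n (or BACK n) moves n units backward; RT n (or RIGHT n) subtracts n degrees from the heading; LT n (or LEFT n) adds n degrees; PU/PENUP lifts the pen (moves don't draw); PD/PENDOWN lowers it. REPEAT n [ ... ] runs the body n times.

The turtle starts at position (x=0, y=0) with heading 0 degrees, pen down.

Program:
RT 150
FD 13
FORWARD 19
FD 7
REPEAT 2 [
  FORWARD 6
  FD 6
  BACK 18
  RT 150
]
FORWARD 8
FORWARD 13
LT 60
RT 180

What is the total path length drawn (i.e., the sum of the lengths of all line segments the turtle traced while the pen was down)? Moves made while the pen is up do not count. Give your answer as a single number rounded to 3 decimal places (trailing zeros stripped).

Executing turtle program step by step:
Start: pos=(0,0), heading=0, pen down
RT 150: heading 0 -> 210
FD 13: (0,0) -> (-11.258,-6.5) [heading=210, draw]
FD 19: (-11.258,-6.5) -> (-27.713,-16) [heading=210, draw]
FD 7: (-27.713,-16) -> (-33.775,-19.5) [heading=210, draw]
REPEAT 2 [
  -- iteration 1/2 --
  FD 6: (-33.775,-19.5) -> (-38.971,-22.5) [heading=210, draw]
  FD 6: (-38.971,-22.5) -> (-44.167,-25.5) [heading=210, draw]
  BK 18: (-44.167,-25.5) -> (-28.579,-16.5) [heading=210, draw]
  RT 150: heading 210 -> 60
  -- iteration 2/2 --
  FD 6: (-28.579,-16.5) -> (-25.579,-11.304) [heading=60, draw]
  FD 6: (-25.579,-11.304) -> (-22.579,-6.108) [heading=60, draw]
  BK 18: (-22.579,-6.108) -> (-31.579,-21.696) [heading=60, draw]
  RT 150: heading 60 -> 270
]
FD 8: (-31.579,-21.696) -> (-31.579,-29.696) [heading=270, draw]
FD 13: (-31.579,-29.696) -> (-31.579,-42.696) [heading=270, draw]
LT 60: heading 270 -> 330
RT 180: heading 330 -> 150
Final: pos=(-31.579,-42.696), heading=150, 11 segment(s) drawn

Segment lengths:
  seg 1: (0,0) -> (-11.258,-6.5), length = 13
  seg 2: (-11.258,-6.5) -> (-27.713,-16), length = 19
  seg 3: (-27.713,-16) -> (-33.775,-19.5), length = 7
  seg 4: (-33.775,-19.5) -> (-38.971,-22.5), length = 6
  seg 5: (-38.971,-22.5) -> (-44.167,-25.5), length = 6
  seg 6: (-44.167,-25.5) -> (-28.579,-16.5), length = 18
  seg 7: (-28.579,-16.5) -> (-25.579,-11.304), length = 6
  seg 8: (-25.579,-11.304) -> (-22.579,-6.108), length = 6
  seg 9: (-22.579,-6.108) -> (-31.579,-21.696), length = 18
  seg 10: (-31.579,-21.696) -> (-31.579,-29.696), length = 8
  seg 11: (-31.579,-29.696) -> (-31.579,-42.696), length = 13
Total = 120

Answer: 120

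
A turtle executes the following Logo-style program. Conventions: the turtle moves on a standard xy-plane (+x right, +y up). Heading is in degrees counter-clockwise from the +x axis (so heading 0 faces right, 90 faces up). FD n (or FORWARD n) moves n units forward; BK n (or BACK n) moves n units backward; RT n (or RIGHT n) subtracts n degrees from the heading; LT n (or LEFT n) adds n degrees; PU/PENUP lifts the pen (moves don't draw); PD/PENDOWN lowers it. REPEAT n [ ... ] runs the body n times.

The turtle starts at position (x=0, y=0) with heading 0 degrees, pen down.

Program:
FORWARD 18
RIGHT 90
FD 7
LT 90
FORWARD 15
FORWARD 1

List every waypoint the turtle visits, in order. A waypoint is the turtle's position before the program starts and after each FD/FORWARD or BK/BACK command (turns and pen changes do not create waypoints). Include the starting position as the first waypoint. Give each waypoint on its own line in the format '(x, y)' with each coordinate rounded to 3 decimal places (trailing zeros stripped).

Answer: (0, 0)
(18, 0)
(18, -7)
(33, -7)
(34, -7)

Derivation:
Executing turtle program step by step:
Start: pos=(0,0), heading=0, pen down
FD 18: (0,0) -> (18,0) [heading=0, draw]
RT 90: heading 0 -> 270
FD 7: (18,0) -> (18,-7) [heading=270, draw]
LT 90: heading 270 -> 0
FD 15: (18,-7) -> (33,-7) [heading=0, draw]
FD 1: (33,-7) -> (34,-7) [heading=0, draw]
Final: pos=(34,-7), heading=0, 4 segment(s) drawn
Waypoints (5 total):
(0, 0)
(18, 0)
(18, -7)
(33, -7)
(34, -7)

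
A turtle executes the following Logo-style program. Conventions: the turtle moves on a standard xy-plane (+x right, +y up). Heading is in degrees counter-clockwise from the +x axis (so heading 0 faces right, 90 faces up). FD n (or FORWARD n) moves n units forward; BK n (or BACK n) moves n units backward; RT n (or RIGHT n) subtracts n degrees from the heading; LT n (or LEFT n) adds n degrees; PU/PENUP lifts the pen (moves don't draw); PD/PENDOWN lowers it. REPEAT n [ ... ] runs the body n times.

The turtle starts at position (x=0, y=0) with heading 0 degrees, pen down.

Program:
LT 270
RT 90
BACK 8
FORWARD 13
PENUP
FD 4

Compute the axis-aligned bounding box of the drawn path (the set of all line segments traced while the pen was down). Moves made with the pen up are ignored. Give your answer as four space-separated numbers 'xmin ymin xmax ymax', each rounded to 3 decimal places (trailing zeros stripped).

Answer: -5 0 8 0

Derivation:
Executing turtle program step by step:
Start: pos=(0,0), heading=0, pen down
LT 270: heading 0 -> 270
RT 90: heading 270 -> 180
BK 8: (0,0) -> (8,0) [heading=180, draw]
FD 13: (8,0) -> (-5,0) [heading=180, draw]
PU: pen up
FD 4: (-5,0) -> (-9,0) [heading=180, move]
Final: pos=(-9,0), heading=180, 2 segment(s) drawn

Segment endpoints: x in {-5, 0, 8}, y in {0, 0, 0}
xmin=-5, ymin=0, xmax=8, ymax=0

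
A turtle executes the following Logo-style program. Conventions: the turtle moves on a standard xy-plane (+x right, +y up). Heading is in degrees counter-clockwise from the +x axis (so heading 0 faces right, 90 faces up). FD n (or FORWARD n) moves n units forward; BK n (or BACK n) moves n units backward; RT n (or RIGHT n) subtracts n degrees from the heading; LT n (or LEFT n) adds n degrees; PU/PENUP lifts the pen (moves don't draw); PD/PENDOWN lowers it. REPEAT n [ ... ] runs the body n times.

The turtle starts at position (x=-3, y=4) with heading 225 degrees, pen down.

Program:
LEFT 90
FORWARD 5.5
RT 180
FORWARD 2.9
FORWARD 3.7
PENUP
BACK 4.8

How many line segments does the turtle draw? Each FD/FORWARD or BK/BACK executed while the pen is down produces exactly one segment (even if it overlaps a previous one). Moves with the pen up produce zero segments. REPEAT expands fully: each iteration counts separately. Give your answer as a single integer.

Executing turtle program step by step:
Start: pos=(-3,4), heading=225, pen down
LT 90: heading 225 -> 315
FD 5.5: (-3,4) -> (0.889,0.111) [heading=315, draw]
RT 180: heading 315 -> 135
FD 2.9: (0.889,0.111) -> (-1.162,2.162) [heading=135, draw]
FD 3.7: (-1.162,2.162) -> (-3.778,4.778) [heading=135, draw]
PU: pen up
BK 4.8: (-3.778,4.778) -> (-0.384,1.384) [heading=135, move]
Final: pos=(-0.384,1.384), heading=135, 3 segment(s) drawn
Segments drawn: 3

Answer: 3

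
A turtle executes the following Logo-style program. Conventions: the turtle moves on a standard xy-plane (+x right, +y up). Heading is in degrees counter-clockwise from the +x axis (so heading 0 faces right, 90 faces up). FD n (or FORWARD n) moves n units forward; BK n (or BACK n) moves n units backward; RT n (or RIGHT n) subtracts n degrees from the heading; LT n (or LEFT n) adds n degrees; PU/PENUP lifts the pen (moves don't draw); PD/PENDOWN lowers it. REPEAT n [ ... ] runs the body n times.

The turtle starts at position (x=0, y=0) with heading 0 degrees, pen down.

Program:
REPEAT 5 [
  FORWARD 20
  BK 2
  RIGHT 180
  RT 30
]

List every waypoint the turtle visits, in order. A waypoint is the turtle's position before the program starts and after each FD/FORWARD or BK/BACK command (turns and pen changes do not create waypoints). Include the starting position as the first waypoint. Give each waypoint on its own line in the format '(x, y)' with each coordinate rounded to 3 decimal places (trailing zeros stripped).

Answer: (0, 0)
(20, 0)
(18, 0)
(0.679, 10)
(2.412, 9)
(12.412, -8.321)
(11.412, -6.588)
(11.412, 13.412)
(11.412, 11.412)
(1.412, -5.909)
(2.412, -4.177)

Derivation:
Executing turtle program step by step:
Start: pos=(0,0), heading=0, pen down
REPEAT 5 [
  -- iteration 1/5 --
  FD 20: (0,0) -> (20,0) [heading=0, draw]
  BK 2: (20,0) -> (18,0) [heading=0, draw]
  RT 180: heading 0 -> 180
  RT 30: heading 180 -> 150
  -- iteration 2/5 --
  FD 20: (18,0) -> (0.679,10) [heading=150, draw]
  BK 2: (0.679,10) -> (2.412,9) [heading=150, draw]
  RT 180: heading 150 -> 330
  RT 30: heading 330 -> 300
  -- iteration 3/5 --
  FD 20: (2.412,9) -> (12.412,-8.321) [heading=300, draw]
  BK 2: (12.412,-8.321) -> (11.412,-6.588) [heading=300, draw]
  RT 180: heading 300 -> 120
  RT 30: heading 120 -> 90
  -- iteration 4/5 --
  FD 20: (11.412,-6.588) -> (11.412,13.412) [heading=90, draw]
  BK 2: (11.412,13.412) -> (11.412,11.412) [heading=90, draw]
  RT 180: heading 90 -> 270
  RT 30: heading 270 -> 240
  -- iteration 5/5 --
  FD 20: (11.412,11.412) -> (1.412,-5.909) [heading=240, draw]
  BK 2: (1.412,-5.909) -> (2.412,-4.177) [heading=240, draw]
  RT 180: heading 240 -> 60
  RT 30: heading 60 -> 30
]
Final: pos=(2.412,-4.177), heading=30, 10 segment(s) drawn
Waypoints (11 total):
(0, 0)
(20, 0)
(18, 0)
(0.679, 10)
(2.412, 9)
(12.412, -8.321)
(11.412, -6.588)
(11.412, 13.412)
(11.412, 11.412)
(1.412, -5.909)
(2.412, -4.177)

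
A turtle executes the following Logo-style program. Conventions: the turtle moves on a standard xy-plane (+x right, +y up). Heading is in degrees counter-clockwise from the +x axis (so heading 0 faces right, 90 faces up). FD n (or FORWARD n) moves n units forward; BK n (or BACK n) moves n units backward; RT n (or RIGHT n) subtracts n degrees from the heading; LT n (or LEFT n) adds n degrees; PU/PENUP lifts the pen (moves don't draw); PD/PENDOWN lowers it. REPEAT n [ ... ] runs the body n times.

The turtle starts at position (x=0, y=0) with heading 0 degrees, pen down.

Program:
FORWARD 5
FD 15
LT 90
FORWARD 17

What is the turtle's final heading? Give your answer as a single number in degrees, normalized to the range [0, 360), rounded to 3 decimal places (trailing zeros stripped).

Answer: 90

Derivation:
Executing turtle program step by step:
Start: pos=(0,0), heading=0, pen down
FD 5: (0,0) -> (5,0) [heading=0, draw]
FD 15: (5,0) -> (20,0) [heading=0, draw]
LT 90: heading 0 -> 90
FD 17: (20,0) -> (20,17) [heading=90, draw]
Final: pos=(20,17), heading=90, 3 segment(s) drawn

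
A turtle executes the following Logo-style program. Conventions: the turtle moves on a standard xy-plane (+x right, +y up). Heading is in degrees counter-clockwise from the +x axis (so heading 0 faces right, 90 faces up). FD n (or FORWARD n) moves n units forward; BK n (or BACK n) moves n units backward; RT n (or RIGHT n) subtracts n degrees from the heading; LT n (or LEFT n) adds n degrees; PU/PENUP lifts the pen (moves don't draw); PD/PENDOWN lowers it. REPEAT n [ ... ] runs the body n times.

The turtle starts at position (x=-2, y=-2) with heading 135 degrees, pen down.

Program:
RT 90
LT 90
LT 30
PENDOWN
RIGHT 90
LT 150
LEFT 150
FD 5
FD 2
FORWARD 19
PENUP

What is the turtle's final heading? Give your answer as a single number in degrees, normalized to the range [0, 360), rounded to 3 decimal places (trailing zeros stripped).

Executing turtle program step by step:
Start: pos=(-2,-2), heading=135, pen down
RT 90: heading 135 -> 45
LT 90: heading 45 -> 135
LT 30: heading 135 -> 165
PD: pen down
RT 90: heading 165 -> 75
LT 150: heading 75 -> 225
LT 150: heading 225 -> 15
FD 5: (-2,-2) -> (2.83,-0.706) [heading=15, draw]
FD 2: (2.83,-0.706) -> (4.761,-0.188) [heading=15, draw]
FD 19: (4.761,-0.188) -> (23.114,4.729) [heading=15, draw]
PU: pen up
Final: pos=(23.114,4.729), heading=15, 3 segment(s) drawn

Answer: 15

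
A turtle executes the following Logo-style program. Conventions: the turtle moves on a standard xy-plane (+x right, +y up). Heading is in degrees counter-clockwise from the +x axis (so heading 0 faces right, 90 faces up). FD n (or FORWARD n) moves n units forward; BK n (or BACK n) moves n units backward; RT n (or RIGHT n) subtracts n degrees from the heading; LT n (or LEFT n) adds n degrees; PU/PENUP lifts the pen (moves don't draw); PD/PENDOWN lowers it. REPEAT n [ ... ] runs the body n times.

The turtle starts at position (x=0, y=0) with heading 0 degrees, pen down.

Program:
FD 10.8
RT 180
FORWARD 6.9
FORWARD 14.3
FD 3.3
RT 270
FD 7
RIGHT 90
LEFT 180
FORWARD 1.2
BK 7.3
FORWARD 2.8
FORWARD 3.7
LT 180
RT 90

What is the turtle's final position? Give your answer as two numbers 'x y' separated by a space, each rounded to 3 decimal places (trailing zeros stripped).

Executing turtle program step by step:
Start: pos=(0,0), heading=0, pen down
FD 10.8: (0,0) -> (10.8,0) [heading=0, draw]
RT 180: heading 0 -> 180
FD 6.9: (10.8,0) -> (3.9,0) [heading=180, draw]
FD 14.3: (3.9,0) -> (-10.4,0) [heading=180, draw]
FD 3.3: (-10.4,0) -> (-13.7,0) [heading=180, draw]
RT 270: heading 180 -> 270
FD 7: (-13.7,0) -> (-13.7,-7) [heading=270, draw]
RT 90: heading 270 -> 180
LT 180: heading 180 -> 0
FD 1.2: (-13.7,-7) -> (-12.5,-7) [heading=0, draw]
BK 7.3: (-12.5,-7) -> (-19.8,-7) [heading=0, draw]
FD 2.8: (-19.8,-7) -> (-17,-7) [heading=0, draw]
FD 3.7: (-17,-7) -> (-13.3,-7) [heading=0, draw]
LT 180: heading 0 -> 180
RT 90: heading 180 -> 90
Final: pos=(-13.3,-7), heading=90, 9 segment(s) drawn

Answer: -13.3 -7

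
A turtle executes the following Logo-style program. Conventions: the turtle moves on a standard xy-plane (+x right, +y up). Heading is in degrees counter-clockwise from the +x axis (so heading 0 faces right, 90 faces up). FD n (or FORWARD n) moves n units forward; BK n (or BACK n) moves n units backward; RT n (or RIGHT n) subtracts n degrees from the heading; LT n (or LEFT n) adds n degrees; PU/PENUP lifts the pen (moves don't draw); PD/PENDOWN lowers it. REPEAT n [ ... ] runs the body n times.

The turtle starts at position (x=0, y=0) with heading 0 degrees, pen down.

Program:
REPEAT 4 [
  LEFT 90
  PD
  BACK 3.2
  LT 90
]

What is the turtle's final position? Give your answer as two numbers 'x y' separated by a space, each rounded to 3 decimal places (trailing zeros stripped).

Executing turtle program step by step:
Start: pos=(0,0), heading=0, pen down
REPEAT 4 [
  -- iteration 1/4 --
  LT 90: heading 0 -> 90
  PD: pen down
  BK 3.2: (0,0) -> (0,-3.2) [heading=90, draw]
  LT 90: heading 90 -> 180
  -- iteration 2/4 --
  LT 90: heading 180 -> 270
  PD: pen down
  BK 3.2: (0,-3.2) -> (0,0) [heading=270, draw]
  LT 90: heading 270 -> 0
  -- iteration 3/4 --
  LT 90: heading 0 -> 90
  PD: pen down
  BK 3.2: (0,0) -> (0,-3.2) [heading=90, draw]
  LT 90: heading 90 -> 180
  -- iteration 4/4 --
  LT 90: heading 180 -> 270
  PD: pen down
  BK 3.2: (0,-3.2) -> (0,0) [heading=270, draw]
  LT 90: heading 270 -> 0
]
Final: pos=(0,0), heading=0, 4 segment(s) drawn

Answer: 0 0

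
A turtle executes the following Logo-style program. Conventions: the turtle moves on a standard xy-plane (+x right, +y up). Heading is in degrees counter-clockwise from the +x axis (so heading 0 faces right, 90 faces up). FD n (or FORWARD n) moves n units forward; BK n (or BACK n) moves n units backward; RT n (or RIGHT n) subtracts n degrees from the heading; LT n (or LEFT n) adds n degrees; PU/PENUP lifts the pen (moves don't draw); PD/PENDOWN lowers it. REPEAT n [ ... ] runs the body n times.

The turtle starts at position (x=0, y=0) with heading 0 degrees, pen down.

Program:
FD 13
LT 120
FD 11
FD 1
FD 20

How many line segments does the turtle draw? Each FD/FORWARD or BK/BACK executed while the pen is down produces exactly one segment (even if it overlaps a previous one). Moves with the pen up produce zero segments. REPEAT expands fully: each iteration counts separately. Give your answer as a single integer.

Answer: 4

Derivation:
Executing turtle program step by step:
Start: pos=(0,0), heading=0, pen down
FD 13: (0,0) -> (13,0) [heading=0, draw]
LT 120: heading 0 -> 120
FD 11: (13,0) -> (7.5,9.526) [heading=120, draw]
FD 1: (7.5,9.526) -> (7,10.392) [heading=120, draw]
FD 20: (7,10.392) -> (-3,27.713) [heading=120, draw]
Final: pos=(-3,27.713), heading=120, 4 segment(s) drawn
Segments drawn: 4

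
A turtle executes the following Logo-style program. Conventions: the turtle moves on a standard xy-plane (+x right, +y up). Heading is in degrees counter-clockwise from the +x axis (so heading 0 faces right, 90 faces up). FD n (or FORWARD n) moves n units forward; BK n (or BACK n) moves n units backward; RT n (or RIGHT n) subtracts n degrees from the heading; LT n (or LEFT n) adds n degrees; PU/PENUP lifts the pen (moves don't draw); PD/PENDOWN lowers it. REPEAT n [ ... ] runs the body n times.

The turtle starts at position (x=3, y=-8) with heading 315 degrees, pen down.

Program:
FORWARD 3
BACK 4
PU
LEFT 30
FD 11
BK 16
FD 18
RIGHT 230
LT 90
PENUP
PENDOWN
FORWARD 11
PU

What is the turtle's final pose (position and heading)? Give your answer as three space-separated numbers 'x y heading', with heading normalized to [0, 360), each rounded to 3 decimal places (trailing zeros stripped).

Answer: 4.881 -15.306 205

Derivation:
Executing turtle program step by step:
Start: pos=(3,-8), heading=315, pen down
FD 3: (3,-8) -> (5.121,-10.121) [heading=315, draw]
BK 4: (5.121,-10.121) -> (2.293,-7.293) [heading=315, draw]
PU: pen up
LT 30: heading 315 -> 345
FD 11: (2.293,-7.293) -> (12.918,-10.14) [heading=345, move]
BK 16: (12.918,-10.14) -> (-2.537,-5.999) [heading=345, move]
FD 18: (-2.537,-5.999) -> (14.85,-10.658) [heading=345, move]
RT 230: heading 345 -> 115
LT 90: heading 115 -> 205
PU: pen up
PD: pen down
FD 11: (14.85,-10.658) -> (4.881,-15.306) [heading=205, draw]
PU: pen up
Final: pos=(4.881,-15.306), heading=205, 3 segment(s) drawn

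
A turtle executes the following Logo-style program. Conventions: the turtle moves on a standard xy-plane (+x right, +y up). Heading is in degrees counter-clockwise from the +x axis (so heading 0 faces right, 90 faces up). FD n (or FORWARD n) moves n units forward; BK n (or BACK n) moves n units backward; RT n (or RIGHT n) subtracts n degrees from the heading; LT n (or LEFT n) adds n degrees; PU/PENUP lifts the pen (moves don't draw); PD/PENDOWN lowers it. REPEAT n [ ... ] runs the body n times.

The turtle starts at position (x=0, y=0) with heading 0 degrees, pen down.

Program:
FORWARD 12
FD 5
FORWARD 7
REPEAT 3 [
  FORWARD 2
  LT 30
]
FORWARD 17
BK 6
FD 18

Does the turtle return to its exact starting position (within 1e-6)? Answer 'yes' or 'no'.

Answer: no

Derivation:
Executing turtle program step by step:
Start: pos=(0,0), heading=0, pen down
FD 12: (0,0) -> (12,0) [heading=0, draw]
FD 5: (12,0) -> (17,0) [heading=0, draw]
FD 7: (17,0) -> (24,0) [heading=0, draw]
REPEAT 3 [
  -- iteration 1/3 --
  FD 2: (24,0) -> (26,0) [heading=0, draw]
  LT 30: heading 0 -> 30
  -- iteration 2/3 --
  FD 2: (26,0) -> (27.732,1) [heading=30, draw]
  LT 30: heading 30 -> 60
  -- iteration 3/3 --
  FD 2: (27.732,1) -> (28.732,2.732) [heading=60, draw]
  LT 30: heading 60 -> 90
]
FD 17: (28.732,2.732) -> (28.732,19.732) [heading=90, draw]
BK 6: (28.732,19.732) -> (28.732,13.732) [heading=90, draw]
FD 18: (28.732,13.732) -> (28.732,31.732) [heading=90, draw]
Final: pos=(28.732,31.732), heading=90, 9 segment(s) drawn

Start position: (0, 0)
Final position: (28.732, 31.732)
Distance = 42.807; >= 1e-6 -> NOT closed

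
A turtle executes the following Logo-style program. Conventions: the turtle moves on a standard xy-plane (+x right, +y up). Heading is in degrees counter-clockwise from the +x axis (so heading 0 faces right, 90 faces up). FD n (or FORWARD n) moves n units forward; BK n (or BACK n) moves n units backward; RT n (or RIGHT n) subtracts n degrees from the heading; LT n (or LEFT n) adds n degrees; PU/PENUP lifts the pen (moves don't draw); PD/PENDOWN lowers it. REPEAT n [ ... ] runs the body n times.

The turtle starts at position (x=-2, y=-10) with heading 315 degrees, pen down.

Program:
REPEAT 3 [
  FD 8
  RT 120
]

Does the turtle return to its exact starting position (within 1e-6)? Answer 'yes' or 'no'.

Executing turtle program step by step:
Start: pos=(-2,-10), heading=315, pen down
REPEAT 3 [
  -- iteration 1/3 --
  FD 8: (-2,-10) -> (3.657,-15.657) [heading=315, draw]
  RT 120: heading 315 -> 195
  -- iteration 2/3 --
  FD 8: (3.657,-15.657) -> (-4.071,-17.727) [heading=195, draw]
  RT 120: heading 195 -> 75
  -- iteration 3/3 --
  FD 8: (-4.071,-17.727) -> (-2,-10) [heading=75, draw]
  RT 120: heading 75 -> 315
]
Final: pos=(-2,-10), heading=315, 3 segment(s) drawn

Start position: (-2, -10)
Final position: (-2, -10)
Distance = 0; < 1e-6 -> CLOSED

Answer: yes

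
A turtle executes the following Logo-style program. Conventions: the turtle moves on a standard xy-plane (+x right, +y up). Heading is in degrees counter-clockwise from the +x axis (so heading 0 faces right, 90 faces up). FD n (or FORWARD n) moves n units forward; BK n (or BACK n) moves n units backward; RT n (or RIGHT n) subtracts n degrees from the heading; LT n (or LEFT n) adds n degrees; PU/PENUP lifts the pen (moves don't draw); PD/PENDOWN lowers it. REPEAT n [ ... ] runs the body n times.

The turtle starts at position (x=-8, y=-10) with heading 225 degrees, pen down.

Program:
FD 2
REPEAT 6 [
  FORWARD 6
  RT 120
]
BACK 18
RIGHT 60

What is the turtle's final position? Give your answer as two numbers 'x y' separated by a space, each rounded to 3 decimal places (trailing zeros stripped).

Executing turtle program step by step:
Start: pos=(-8,-10), heading=225, pen down
FD 2: (-8,-10) -> (-9.414,-11.414) [heading=225, draw]
REPEAT 6 [
  -- iteration 1/6 --
  FD 6: (-9.414,-11.414) -> (-13.657,-15.657) [heading=225, draw]
  RT 120: heading 225 -> 105
  -- iteration 2/6 --
  FD 6: (-13.657,-15.657) -> (-15.21,-9.861) [heading=105, draw]
  RT 120: heading 105 -> 345
  -- iteration 3/6 --
  FD 6: (-15.21,-9.861) -> (-9.414,-11.414) [heading=345, draw]
  RT 120: heading 345 -> 225
  -- iteration 4/6 --
  FD 6: (-9.414,-11.414) -> (-13.657,-15.657) [heading=225, draw]
  RT 120: heading 225 -> 105
  -- iteration 5/6 --
  FD 6: (-13.657,-15.657) -> (-15.21,-9.861) [heading=105, draw]
  RT 120: heading 105 -> 345
  -- iteration 6/6 --
  FD 6: (-15.21,-9.861) -> (-9.414,-11.414) [heading=345, draw]
  RT 120: heading 345 -> 225
]
BK 18: (-9.414,-11.414) -> (3.314,1.314) [heading=225, draw]
RT 60: heading 225 -> 165
Final: pos=(3.314,1.314), heading=165, 8 segment(s) drawn

Answer: 3.314 1.314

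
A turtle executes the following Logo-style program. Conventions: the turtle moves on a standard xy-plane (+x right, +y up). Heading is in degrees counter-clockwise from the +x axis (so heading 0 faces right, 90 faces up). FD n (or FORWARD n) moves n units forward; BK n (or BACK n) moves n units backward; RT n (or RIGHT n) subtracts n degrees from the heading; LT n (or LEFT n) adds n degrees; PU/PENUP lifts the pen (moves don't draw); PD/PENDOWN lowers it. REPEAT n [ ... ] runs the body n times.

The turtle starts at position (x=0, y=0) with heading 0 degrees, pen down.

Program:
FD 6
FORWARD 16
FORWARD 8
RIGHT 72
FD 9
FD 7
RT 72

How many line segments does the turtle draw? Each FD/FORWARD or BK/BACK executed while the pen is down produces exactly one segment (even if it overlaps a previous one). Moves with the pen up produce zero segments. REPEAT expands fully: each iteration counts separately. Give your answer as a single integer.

Executing turtle program step by step:
Start: pos=(0,0), heading=0, pen down
FD 6: (0,0) -> (6,0) [heading=0, draw]
FD 16: (6,0) -> (22,0) [heading=0, draw]
FD 8: (22,0) -> (30,0) [heading=0, draw]
RT 72: heading 0 -> 288
FD 9: (30,0) -> (32.781,-8.56) [heading=288, draw]
FD 7: (32.781,-8.56) -> (34.944,-15.217) [heading=288, draw]
RT 72: heading 288 -> 216
Final: pos=(34.944,-15.217), heading=216, 5 segment(s) drawn
Segments drawn: 5

Answer: 5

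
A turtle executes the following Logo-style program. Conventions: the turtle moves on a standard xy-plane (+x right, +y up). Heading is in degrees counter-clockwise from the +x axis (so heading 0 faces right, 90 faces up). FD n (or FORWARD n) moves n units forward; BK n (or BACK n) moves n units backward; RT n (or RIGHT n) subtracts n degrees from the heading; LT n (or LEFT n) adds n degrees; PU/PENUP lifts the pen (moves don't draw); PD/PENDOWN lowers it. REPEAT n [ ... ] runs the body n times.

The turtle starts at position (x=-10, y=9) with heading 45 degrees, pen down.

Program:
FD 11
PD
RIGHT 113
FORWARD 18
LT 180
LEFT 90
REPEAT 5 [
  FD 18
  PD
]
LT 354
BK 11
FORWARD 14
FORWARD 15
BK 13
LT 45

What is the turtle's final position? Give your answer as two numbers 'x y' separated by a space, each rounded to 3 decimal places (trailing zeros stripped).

Executing turtle program step by step:
Start: pos=(-10,9), heading=45, pen down
FD 11: (-10,9) -> (-2.222,16.778) [heading=45, draw]
PD: pen down
RT 113: heading 45 -> 292
FD 18: (-2.222,16.778) -> (4.521,0.089) [heading=292, draw]
LT 180: heading 292 -> 112
LT 90: heading 112 -> 202
REPEAT 5 [
  -- iteration 1/5 --
  FD 18: (4.521,0.089) -> (-12.168,-6.654) [heading=202, draw]
  PD: pen down
  -- iteration 2/5 --
  FD 18: (-12.168,-6.654) -> (-28.858,-13.397) [heading=202, draw]
  PD: pen down
  -- iteration 3/5 --
  FD 18: (-28.858,-13.397) -> (-45.547,-20.14) [heading=202, draw]
  PD: pen down
  -- iteration 4/5 --
  FD 18: (-45.547,-20.14) -> (-62.236,-26.883) [heading=202, draw]
  PD: pen down
  -- iteration 5/5 --
  FD 18: (-62.236,-26.883) -> (-78.925,-33.626) [heading=202, draw]
  PD: pen down
]
LT 354: heading 202 -> 196
BK 11: (-78.925,-33.626) -> (-68.352,-30.594) [heading=196, draw]
FD 14: (-68.352,-30.594) -> (-81.809,-34.453) [heading=196, draw]
FD 15: (-81.809,-34.453) -> (-96.228,-38.587) [heading=196, draw]
BK 13: (-96.228,-38.587) -> (-83.732,-35.004) [heading=196, draw]
LT 45: heading 196 -> 241
Final: pos=(-83.732,-35.004), heading=241, 11 segment(s) drawn

Answer: -83.732 -35.004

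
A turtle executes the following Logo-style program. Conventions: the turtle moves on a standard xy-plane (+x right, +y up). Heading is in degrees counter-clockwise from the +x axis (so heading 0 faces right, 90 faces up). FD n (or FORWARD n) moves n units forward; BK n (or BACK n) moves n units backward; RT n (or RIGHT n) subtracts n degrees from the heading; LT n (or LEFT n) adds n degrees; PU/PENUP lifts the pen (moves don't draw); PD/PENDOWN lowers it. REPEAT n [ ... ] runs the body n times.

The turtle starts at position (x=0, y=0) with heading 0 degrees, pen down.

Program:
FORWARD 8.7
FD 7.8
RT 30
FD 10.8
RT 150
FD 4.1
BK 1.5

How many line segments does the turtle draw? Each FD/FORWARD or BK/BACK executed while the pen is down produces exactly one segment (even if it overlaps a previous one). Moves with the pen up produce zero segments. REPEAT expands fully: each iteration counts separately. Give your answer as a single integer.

Answer: 5

Derivation:
Executing turtle program step by step:
Start: pos=(0,0), heading=0, pen down
FD 8.7: (0,0) -> (8.7,0) [heading=0, draw]
FD 7.8: (8.7,0) -> (16.5,0) [heading=0, draw]
RT 30: heading 0 -> 330
FD 10.8: (16.5,0) -> (25.853,-5.4) [heading=330, draw]
RT 150: heading 330 -> 180
FD 4.1: (25.853,-5.4) -> (21.753,-5.4) [heading=180, draw]
BK 1.5: (21.753,-5.4) -> (23.253,-5.4) [heading=180, draw]
Final: pos=(23.253,-5.4), heading=180, 5 segment(s) drawn
Segments drawn: 5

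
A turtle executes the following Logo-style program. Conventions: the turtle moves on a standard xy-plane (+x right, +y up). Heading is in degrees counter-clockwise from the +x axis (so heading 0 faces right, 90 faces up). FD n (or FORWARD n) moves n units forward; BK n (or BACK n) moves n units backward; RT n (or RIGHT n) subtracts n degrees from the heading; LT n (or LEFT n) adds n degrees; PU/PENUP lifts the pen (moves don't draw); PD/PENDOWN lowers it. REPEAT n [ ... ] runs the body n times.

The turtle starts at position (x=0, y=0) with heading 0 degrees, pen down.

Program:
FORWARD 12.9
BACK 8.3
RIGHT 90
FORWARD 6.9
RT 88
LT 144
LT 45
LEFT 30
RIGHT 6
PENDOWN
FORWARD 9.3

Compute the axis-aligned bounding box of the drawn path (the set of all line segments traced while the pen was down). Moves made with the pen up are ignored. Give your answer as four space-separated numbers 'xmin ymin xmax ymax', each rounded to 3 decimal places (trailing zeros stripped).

Executing turtle program step by step:
Start: pos=(0,0), heading=0, pen down
FD 12.9: (0,0) -> (12.9,0) [heading=0, draw]
BK 8.3: (12.9,0) -> (4.6,0) [heading=0, draw]
RT 90: heading 0 -> 270
FD 6.9: (4.6,0) -> (4.6,-6.9) [heading=270, draw]
RT 88: heading 270 -> 182
LT 144: heading 182 -> 326
LT 45: heading 326 -> 11
LT 30: heading 11 -> 41
RT 6: heading 41 -> 35
PD: pen down
FD 9.3: (4.6,-6.9) -> (12.218,-1.566) [heading=35, draw]
Final: pos=(12.218,-1.566), heading=35, 4 segment(s) drawn

Segment endpoints: x in {0, 4.6, 12.218, 12.9}, y in {-6.9, -1.566, 0}
xmin=0, ymin=-6.9, xmax=12.9, ymax=0

Answer: 0 -6.9 12.9 0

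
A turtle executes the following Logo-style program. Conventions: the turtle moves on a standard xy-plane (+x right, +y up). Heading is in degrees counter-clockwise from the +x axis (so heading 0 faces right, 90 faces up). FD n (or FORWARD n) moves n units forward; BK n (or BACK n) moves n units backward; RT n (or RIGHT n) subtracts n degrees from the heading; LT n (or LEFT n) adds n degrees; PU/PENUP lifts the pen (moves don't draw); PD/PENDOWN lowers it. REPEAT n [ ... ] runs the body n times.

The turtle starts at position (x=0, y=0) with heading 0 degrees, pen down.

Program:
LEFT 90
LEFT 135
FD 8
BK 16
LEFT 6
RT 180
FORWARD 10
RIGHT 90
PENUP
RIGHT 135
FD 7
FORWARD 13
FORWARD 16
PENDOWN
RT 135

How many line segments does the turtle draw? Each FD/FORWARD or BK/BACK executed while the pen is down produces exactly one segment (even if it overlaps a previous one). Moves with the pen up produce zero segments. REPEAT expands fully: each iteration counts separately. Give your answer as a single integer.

Answer: 3

Derivation:
Executing turtle program step by step:
Start: pos=(0,0), heading=0, pen down
LT 90: heading 0 -> 90
LT 135: heading 90 -> 225
FD 8: (0,0) -> (-5.657,-5.657) [heading=225, draw]
BK 16: (-5.657,-5.657) -> (5.657,5.657) [heading=225, draw]
LT 6: heading 225 -> 231
RT 180: heading 231 -> 51
FD 10: (5.657,5.657) -> (11.95,13.428) [heading=51, draw]
RT 90: heading 51 -> 321
PU: pen up
RT 135: heading 321 -> 186
FD 7: (11.95,13.428) -> (4.988,12.697) [heading=186, move]
FD 13: (4.988,12.697) -> (-7.94,11.338) [heading=186, move]
FD 16: (-7.94,11.338) -> (-23.853,9.665) [heading=186, move]
PD: pen down
RT 135: heading 186 -> 51
Final: pos=(-23.853,9.665), heading=51, 3 segment(s) drawn
Segments drawn: 3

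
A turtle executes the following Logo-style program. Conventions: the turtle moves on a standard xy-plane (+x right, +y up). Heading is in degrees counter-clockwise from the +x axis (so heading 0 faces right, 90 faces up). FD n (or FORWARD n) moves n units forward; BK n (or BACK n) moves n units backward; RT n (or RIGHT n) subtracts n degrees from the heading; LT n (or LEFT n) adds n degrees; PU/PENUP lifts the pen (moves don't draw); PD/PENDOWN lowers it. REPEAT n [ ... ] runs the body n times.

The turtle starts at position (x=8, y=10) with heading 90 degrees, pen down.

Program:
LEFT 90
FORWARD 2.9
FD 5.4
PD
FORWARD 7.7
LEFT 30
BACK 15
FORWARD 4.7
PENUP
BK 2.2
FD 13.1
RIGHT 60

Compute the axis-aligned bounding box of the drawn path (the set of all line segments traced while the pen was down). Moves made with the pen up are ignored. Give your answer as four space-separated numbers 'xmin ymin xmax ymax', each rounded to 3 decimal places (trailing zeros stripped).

Executing turtle program step by step:
Start: pos=(8,10), heading=90, pen down
LT 90: heading 90 -> 180
FD 2.9: (8,10) -> (5.1,10) [heading=180, draw]
FD 5.4: (5.1,10) -> (-0.3,10) [heading=180, draw]
PD: pen down
FD 7.7: (-0.3,10) -> (-8,10) [heading=180, draw]
LT 30: heading 180 -> 210
BK 15: (-8,10) -> (4.99,17.5) [heading=210, draw]
FD 4.7: (4.99,17.5) -> (0.92,15.15) [heading=210, draw]
PU: pen up
BK 2.2: (0.92,15.15) -> (2.825,16.25) [heading=210, move]
FD 13.1: (2.825,16.25) -> (-8.52,9.7) [heading=210, move]
RT 60: heading 210 -> 150
Final: pos=(-8.52,9.7), heading=150, 5 segment(s) drawn

Segment endpoints: x in {-8, -0.3, 0.92, 4.99, 5.1, 8}, y in {10, 10, 15.15, 17.5}
xmin=-8, ymin=10, xmax=8, ymax=17.5

Answer: -8 10 8 17.5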